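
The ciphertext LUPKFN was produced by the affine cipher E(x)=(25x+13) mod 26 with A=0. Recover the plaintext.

CTYDIA

The inverse of 25 mod 26 is 25, since 25·25=625≡1. Apply D(y)=25·(y−13) mod 26:
L(11): 25·(11−13)=-50≡2 → C
U(20): 25·(20−13)=175≡19 → T
P(15): 25·(15−13)=50≡24 → Y
K(10): 25·(10−13)=-75≡3 → D
F(5): 25·(5−13)=-200≡8 → I
N(13): 25·(13−13)=0 → A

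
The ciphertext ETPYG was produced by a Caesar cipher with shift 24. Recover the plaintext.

E(4): 4−24=-20≡6 → G
T(19): 19−24=-5≡21 → V
P(15): 15−24=-9≡17 → R
Y(24): 24−24=0 → A
G(6): 6−24=-18≡8 → I

GVRAI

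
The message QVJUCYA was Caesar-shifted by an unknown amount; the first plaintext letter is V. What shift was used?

From the crib: Q(16)−V(21)=-5≡21, so the shift is 21.

21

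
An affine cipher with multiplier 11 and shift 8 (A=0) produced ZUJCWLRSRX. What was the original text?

The inverse of 11 mod 26 is 19, since 11·19=209≡1. Apply D(y)=19·(y−8) mod 26:
Z(25): 19·(25−8)=323≡11 → L
U(20): 19·(20−8)=228≡20 → U
J(9): 19·(9−8)=19 → T
C(2): 19·(2−8)=-114≡16 → Q
W(22): 19·(22−8)=266≡6 → G
L(11): 19·(11−8)=57≡5 → F
R(17): 19·(17−8)=171≡15 → P
S(18): 19·(18−8)=190≡8 → I
R(17): 19·(17−8)=171≡15 → P
X(23): 19·(23−8)=285≡25 → Z

LUTQGFPIPZ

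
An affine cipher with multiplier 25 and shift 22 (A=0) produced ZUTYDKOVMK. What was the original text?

XCDYTMIBKM

The inverse of 25 mod 26 is 25, since 25·25=625≡1. Apply D(y)=25·(y−22) mod 26:
Z(25): 25·(25−22)=75≡23 → X
U(20): 25·(20−22)=-50≡2 → C
T(19): 25·(19−22)=-75≡3 → D
Y(24): 25·(24−22)=50≡24 → Y
D(3): 25·(3−22)=-475≡19 → T
K(10): 25·(10−22)=-300≡12 → M
O(14): 25·(14−22)=-200≡8 → I
V(21): 25·(21−22)=-25≡1 → B
M(12): 25·(12−22)=-250≡10 → K
K(10): 25·(10−22)=-300≡12 → M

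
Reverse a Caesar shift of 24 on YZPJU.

Y(24): 24−24=0 → A
Z(25): 25−24=1 → B
P(15): 15−24=-9≡17 → R
J(9): 9−24=-15≡11 → L
U(20): 20−24=-4≡22 → W

ABRLW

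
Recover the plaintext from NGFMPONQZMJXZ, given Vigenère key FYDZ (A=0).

IICNKQKRUOGYU

Repeat the key across the ciphertext: FYDZFYDZFYDZF
N(13)−F(5): 8 → I
G(6)−Y(24): -18≡8 → I
F(5)−D(3): 2 → C
M(12)−Z(25): -13≡13 → N
P(15)−F(5): 10 → K
O(14)−Y(24): -10≡16 → Q
N(13)−D(3): 10 → K
Q(16)−Z(25): -9≡17 → R
Z(25)−F(5): 20 → U
M(12)−Y(24): -12≡14 → O
J(9)−D(3): 6 → G
X(23)−Z(25): -2≡24 → Y
Z(25)−F(5): 20 → U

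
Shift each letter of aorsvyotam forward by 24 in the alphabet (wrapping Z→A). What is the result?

ympqtwmryk

a(0): 0+24=24 → y
o(14): 14+24=38≡12 → m
r(17): 17+24=41≡15 → p
s(18): 18+24=42≡16 → q
v(21): 21+24=45≡19 → t
y(24): 24+24=48≡22 → w
o(14): 14+24=38≡12 → m
t(19): 19+24=43≡17 → r
a(0): 0+24=24 → y
m(12): 12+24=36≡10 → k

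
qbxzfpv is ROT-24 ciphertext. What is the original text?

q(16): 16−24=-8≡18 → s
b(1): 1−24=-23≡3 → d
x(23): 23−24=-1≡25 → z
z(25): 25−24=1 → b
f(5): 5−24=-19≡7 → h
p(15): 15−24=-9≡17 → r
v(21): 21−24=-3≡23 → x

sdzbhrx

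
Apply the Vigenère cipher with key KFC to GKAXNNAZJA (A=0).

QPCHSPKELK

Repeat the key across the message: KFCKFCKFCK
G(6)+K(10): 16 → Q
K(10)+F(5): 15 → P
A(0)+C(2): 2 → C
X(23)+K(10): 33≡7 → H
N(13)+F(5): 18 → S
N(13)+C(2): 15 → P
A(0)+K(10): 10 → K
Z(25)+F(5): 30≡4 → E
J(9)+C(2): 11 → L
A(0)+K(10): 10 → K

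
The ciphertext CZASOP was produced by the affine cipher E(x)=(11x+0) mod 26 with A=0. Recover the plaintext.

The inverse of 11 mod 26 is 19, since 11·19=209≡1. Apply D(y)=19·(y−0) mod 26:
C(2): 19·(2−0)=38≡12 → M
Z(25): 19·(25−0)=475≡7 → H
A(0): 19·(0−0)=0 → A
S(18): 19·(18−0)=342≡4 → E
O(14): 19·(14−0)=266≡6 → G
P(15): 19·(15−0)=285≡25 → Z

MHAEGZ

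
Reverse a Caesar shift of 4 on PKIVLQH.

P(15): 15−4=11 → L
K(10): 10−4=6 → G
I(8): 8−4=4 → E
V(21): 21−4=17 → R
L(11): 11−4=7 → H
Q(16): 16−4=12 → M
H(7): 7−4=3 → D

LGERHMD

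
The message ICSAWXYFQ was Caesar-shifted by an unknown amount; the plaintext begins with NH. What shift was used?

21

From the crib: I(8)−N(13)=-5≡21, so the shift is 21.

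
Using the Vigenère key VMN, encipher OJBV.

JVOQ

Repeat the key across the message: VMNV
O(14)+V(21): 35≡9 → J
J(9)+M(12): 21 → V
B(1)+N(13): 14 → O
V(21)+V(21): 42≡16 → Q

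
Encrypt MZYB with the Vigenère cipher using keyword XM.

JLVN

Repeat the key across the message: XMXM
M(12)+X(23): 35≡9 → J
Z(25)+M(12): 37≡11 → L
Y(24)+X(23): 47≡21 → V
B(1)+M(12): 13 → N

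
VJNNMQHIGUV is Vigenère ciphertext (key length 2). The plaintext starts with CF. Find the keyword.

TE

Subtract each crib letter from the matching ciphertext letter (mod 26):
V(21)−C(2)=19 → T
J(9)−F(5)=4 → E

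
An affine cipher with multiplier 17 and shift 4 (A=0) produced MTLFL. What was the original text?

The inverse of 17 mod 26 is 23, since 17·23=391≡1. Apply D(y)=23·(y−4) mod 26:
M(12): 23·(12−4)=184≡2 → C
T(19): 23·(19−4)=345≡7 → H
L(11): 23·(11−4)=161≡5 → F
F(5): 23·(5−4)=23 → X
L(11): 23·(11−4)=161≡5 → F

CHFXF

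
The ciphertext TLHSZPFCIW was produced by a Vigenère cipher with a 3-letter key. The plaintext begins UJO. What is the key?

Subtract each crib letter from the matching ciphertext letter (mod 26):
T(19)−U(20)=-1≡25 → Z
L(11)−J(9)=2 → C
H(7)−O(14)=-7≡19 → T

ZCT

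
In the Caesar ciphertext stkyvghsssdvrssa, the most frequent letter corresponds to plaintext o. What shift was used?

4

The most frequent ciphertext letter is s (appears 6 times).
s is position 18; o is position 14.
Shift = 4.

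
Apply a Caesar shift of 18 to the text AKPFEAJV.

SCHXWSBN

A(0): 0+18=18 → S
K(10): 10+18=28≡2 → C
P(15): 15+18=33≡7 → H
F(5): 5+18=23 → X
E(4): 4+18=22 → W
A(0): 0+18=18 → S
J(9): 9+18=27≡1 → B
V(21): 21+18=39≡13 → N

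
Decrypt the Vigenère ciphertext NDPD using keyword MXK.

Repeat the key across the ciphertext: MXKM
N(13)−M(12): 1 → B
D(3)−X(23): -20≡6 → G
P(15)−K(10): 5 → F
D(3)−M(12): -9≡17 → R

BGFR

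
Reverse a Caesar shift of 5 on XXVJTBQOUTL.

SSQEOWLJPOG

X(23): 23−5=18 → S
X(23): 23−5=18 → S
V(21): 21−5=16 → Q
J(9): 9−5=4 → E
T(19): 19−5=14 → O
B(1): 1−5=-4≡22 → W
Q(16): 16−5=11 → L
O(14): 14−5=9 → J
U(20): 20−5=15 → P
T(19): 19−5=14 → O
L(11): 11−5=6 → G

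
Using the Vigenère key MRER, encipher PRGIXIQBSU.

Repeat the key across the message: MRERMRERMR
P(15)+M(12): 27≡1 → B
R(17)+R(17): 34≡8 → I
G(6)+E(4): 10 → K
I(8)+R(17): 25 → Z
X(23)+M(12): 35≡9 → J
I(8)+R(17): 25 → Z
Q(16)+E(4): 20 → U
B(1)+R(17): 18 → S
S(18)+M(12): 30≡4 → E
U(20)+R(17): 37≡11 → L

BIKZJZUSEL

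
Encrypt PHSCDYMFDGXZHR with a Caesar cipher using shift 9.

P(15): 15+9=24 → Y
H(7): 7+9=16 → Q
S(18): 18+9=27≡1 → B
C(2): 2+9=11 → L
D(3): 3+9=12 → M
Y(24): 24+9=33≡7 → H
M(12): 12+9=21 → V
F(5): 5+9=14 → O
D(3): 3+9=12 → M
G(6): 6+9=15 → P
X(23): 23+9=32≡6 → G
Z(25): 25+9=34≡8 → I
H(7): 7+9=16 → Q
R(17): 17+9=26≡0 → A

YQBLMHVOMPGIQA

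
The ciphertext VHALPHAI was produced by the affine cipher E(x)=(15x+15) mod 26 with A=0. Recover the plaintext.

QWZYAWZD

The inverse of 15 mod 26 is 7, since 15·7=105≡1. Apply D(y)=7·(y−15) mod 26:
V(21): 7·(21−15)=42≡16 → Q
H(7): 7·(7−15)=-56≡22 → W
A(0): 7·(0−15)=-105≡25 → Z
L(11): 7·(11−15)=-28≡24 → Y
P(15): 7·(15−15)=0 → A
H(7): 7·(7−15)=-56≡22 → W
A(0): 7·(0−15)=-105≡25 → Z
I(8): 7·(8−15)=-49≡3 → D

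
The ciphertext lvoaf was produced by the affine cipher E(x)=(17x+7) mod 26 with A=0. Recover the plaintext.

okfvg

The inverse of 17 mod 26 is 23, since 17·23=391≡1. Apply D(y)=23·(y−7) mod 26:
l(11): 23·(11−7)=92≡14 → o
v(21): 23·(21−7)=322≡10 → k
o(14): 23·(14−7)=161≡5 → f
a(0): 23·(0−7)=-161≡21 → v
f(5): 23·(5−7)=-46≡6 → g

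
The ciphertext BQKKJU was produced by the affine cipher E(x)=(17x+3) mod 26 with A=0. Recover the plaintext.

GNFFIB

The inverse of 17 mod 26 is 23, since 17·23=391≡1. Apply D(y)=23·(y−3) mod 26:
B(1): 23·(1−3)=-46≡6 → G
Q(16): 23·(16−3)=299≡13 → N
K(10): 23·(10−3)=161≡5 → F
K(10): 23·(10−3)=161≡5 → F
J(9): 23·(9−3)=138≡8 → I
U(20): 23·(20−3)=391≡1 → B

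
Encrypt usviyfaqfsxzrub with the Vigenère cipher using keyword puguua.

jmbcsfpklmrzgoh

Repeat the key across the message: puguuapuguuapug
u(20)+p(15): 35≡9 → j
s(18)+u(20): 38≡12 → m
v(21)+g(6): 27≡1 → b
i(8)+u(20): 28≡2 → c
y(24)+u(20): 44≡18 → s
f(5)+a(0): 5 → f
a(0)+p(15): 15 → p
q(16)+u(20): 36≡10 → k
f(5)+g(6): 11 → l
s(18)+u(20): 38≡12 → m
x(23)+u(20): 43≡17 → r
z(25)+a(0): 25 → z
r(17)+p(15): 32≡6 → g
u(20)+u(20): 40≡14 → o
b(1)+g(6): 7 → h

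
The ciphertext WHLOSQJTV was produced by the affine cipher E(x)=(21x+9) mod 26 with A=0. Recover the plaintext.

NQKZTJAYI

The inverse of 21 mod 26 is 5, since 21·5=105≡1. Apply D(y)=5·(y−9) mod 26:
W(22): 5·(22−9)=65≡13 → N
H(7): 5·(7−9)=-10≡16 → Q
L(11): 5·(11−9)=10 → K
O(14): 5·(14−9)=25 → Z
S(18): 5·(18−9)=45≡19 → T
Q(16): 5·(16−9)=35≡9 → J
J(9): 5·(9−9)=0 → A
T(19): 5·(19−9)=50≡24 → Y
V(21): 5·(21−9)=60≡8 → I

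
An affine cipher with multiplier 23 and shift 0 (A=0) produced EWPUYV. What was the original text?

The inverse of 23 mod 26 is 17, since 23·17=391≡1. Apply D(y)=17·(y−0) mod 26:
E(4): 17·(4−0)=68≡16 → Q
W(22): 17·(22−0)=374≡10 → K
P(15): 17·(15−0)=255≡21 → V
U(20): 17·(20−0)=340≡2 → C
Y(24): 17·(24−0)=408≡18 → S
V(21): 17·(21−0)=357≡19 → T

QKVCST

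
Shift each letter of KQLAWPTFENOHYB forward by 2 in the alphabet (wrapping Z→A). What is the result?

K(10): 10+2=12 → M
Q(16): 16+2=18 → S
L(11): 11+2=13 → N
A(0): 0+2=2 → C
W(22): 22+2=24 → Y
P(15): 15+2=17 → R
T(19): 19+2=21 → V
F(5): 5+2=7 → H
E(4): 4+2=6 → G
N(13): 13+2=15 → P
O(14): 14+2=16 → Q
H(7): 7+2=9 → J
Y(24): 24+2=26≡0 → A
B(1): 1+2=3 → D

MSNCYRVHGPQJAD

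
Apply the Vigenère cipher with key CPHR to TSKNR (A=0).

Repeat the key across the message: CPHRC
T(19)+C(2): 21 → V
S(18)+P(15): 33≡7 → H
K(10)+H(7): 17 → R
N(13)+R(17): 30≡4 → E
R(17)+C(2): 19 → T

VHRET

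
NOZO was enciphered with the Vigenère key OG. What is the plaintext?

Repeat the key across the ciphertext: OGOG
N(13)−O(14): -1≡25 → Z
O(14)−G(6): 8 → I
Z(25)−O(14): 11 → L
O(14)−G(6): 8 → I

ZILI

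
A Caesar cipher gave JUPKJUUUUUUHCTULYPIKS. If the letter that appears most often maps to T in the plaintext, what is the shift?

The most frequent ciphertext letter is U (appears 8 times).
U is position 20; T is position 19.
Shift = 1.

1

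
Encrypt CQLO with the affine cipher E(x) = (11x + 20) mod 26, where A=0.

QOLS

C(2): 11·2+20=42≡16 → Q
Q(16): 11·16+20=196≡14 → O
L(11): 11·11+20=141≡11 → L
O(14): 11·14+20=174≡18 → S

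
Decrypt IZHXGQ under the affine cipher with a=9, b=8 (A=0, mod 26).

The inverse of 9 mod 26 is 3, since 9·3=27≡1. Apply D(y)=3·(y−8) mod 26:
I(8): 3·(8−8)=0 → A
Z(25): 3·(25−8)=51≡25 → Z
H(7): 3·(7−8)=-3≡23 → X
X(23): 3·(23−8)=45≡19 → T
G(6): 3·(6−8)=-6≡20 → U
Q(16): 3·(16−8)=24 → Y

AZXTUY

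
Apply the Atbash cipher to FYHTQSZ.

F(5) → U(20)
Y(24) → B(1)
H(7) → S(18)
T(19) → G(6)
Q(16) → J(9)
S(18) → H(7)
Z(25) → A(0)

UBSGJHA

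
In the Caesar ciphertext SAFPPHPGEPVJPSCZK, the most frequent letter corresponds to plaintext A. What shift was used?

The most frequent ciphertext letter is P (appears 5 times).
P is position 15; A is position 0.
Shift = 15.

15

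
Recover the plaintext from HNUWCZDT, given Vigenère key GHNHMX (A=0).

Repeat the key across the ciphertext: GHNHMXGH
H(7)−G(6): 1 → B
N(13)−H(7): 6 → G
U(20)−N(13): 7 → H
W(22)−H(7): 15 → P
C(2)−M(12): -10≡16 → Q
Z(25)−X(23): 2 → C
D(3)−G(6): -3≡23 → X
T(19)−H(7): 12 → M

BGHPQCXM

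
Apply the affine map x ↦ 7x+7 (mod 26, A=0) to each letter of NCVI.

N(13): 7·13+7=98≡20 → U
C(2): 7·2+7=21 → V
V(21): 7·21+7=154≡24 → Y
I(8): 7·8+7=63≡11 → L

UVYL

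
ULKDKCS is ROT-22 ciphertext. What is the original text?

YPOHOGW

U(20): 20−22=-2≡24 → Y
L(11): 11−22=-11≡15 → P
K(10): 10−22=-12≡14 → O
D(3): 3−22=-19≡7 → H
K(10): 10−22=-12≡14 → O
C(2): 2−22=-20≡6 → G
S(18): 18−22=-4≡22 → W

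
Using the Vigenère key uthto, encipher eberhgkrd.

yulkvadyw

Repeat the key across the message: uthtoutht
e(4)+u(20): 24 → y
b(1)+t(19): 20 → u
e(4)+h(7): 11 → l
r(17)+t(19): 36≡10 → k
h(7)+o(14): 21 → v
g(6)+u(20): 26≡0 → a
k(10)+t(19): 29≡3 → d
r(17)+h(7): 24 → y
d(3)+t(19): 22 → w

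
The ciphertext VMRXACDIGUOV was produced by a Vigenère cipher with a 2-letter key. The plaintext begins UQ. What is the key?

BW

Subtract each crib letter from the matching ciphertext letter (mod 26):
V(21)−U(20)=1 → B
M(12)−Q(16)=-4≡22 → W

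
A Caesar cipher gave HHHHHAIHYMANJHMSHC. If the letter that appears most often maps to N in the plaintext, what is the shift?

20

The most frequent ciphertext letter is H (appears 8 times).
H is position 7; N is position 13.
Shift = -6≡20.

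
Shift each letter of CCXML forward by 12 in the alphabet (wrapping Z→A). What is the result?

OOJYX

C(2): 2+12=14 → O
C(2): 2+12=14 → O
X(23): 23+12=35≡9 → J
M(12): 12+12=24 → Y
L(11): 11+12=23 → X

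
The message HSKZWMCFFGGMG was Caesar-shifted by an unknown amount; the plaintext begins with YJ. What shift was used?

From the crib: H(7)−Y(24)=-17≡9, so the shift is 9.

9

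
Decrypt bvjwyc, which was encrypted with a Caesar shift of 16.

lftgim

b(1): 1−16=-15≡11 → l
v(21): 21−16=5 → f
j(9): 9−16=-7≡19 → t
w(22): 22−16=6 → g
y(24): 24−16=8 → i
c(2): 2−16=-14≡12 → m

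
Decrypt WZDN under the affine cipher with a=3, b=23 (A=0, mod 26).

RSCO

The inverse of 3 mod 26 is 9, since 3·9=27≡1. Apply D(y)=9·(y−23) mod 26:
W(22): 9·(22−23)=-9≡17 → R
Z(25): 9·(25−23)=18 → S
D(3): 9·(3−23)=-180≡2 → C
N(13): 9·(13−23)=-90≡14 → O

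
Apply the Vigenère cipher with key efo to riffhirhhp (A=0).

Repeat the key across the message: efoefoefoe
r(17)+e(4): 21 → v
i(8)+f(5): 13 → n
f(5)+o(14): 19 → t
f(5)+e(4): 9 → j
h(7)+f(5): 12 → m
i(8)+o(14): 22 → w
r(17)+e(4): 21 → v
h(7)+f(5): 12 → m
h(7)+o(14): 21 → v
p(15)+e(4): 19 → t

vntjmwvmvt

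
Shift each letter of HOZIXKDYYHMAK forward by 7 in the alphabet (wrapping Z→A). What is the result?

H(7): 7+7=14 → O
O(14): 14+7=21 → V
Z(25): 25+7=32≡6 → G
I(8): 8+7=15 → P
X(23): 23+7=30≡4 → E
K(10): 10+7=17 → R
D(3): 3+7=10 → K
Y(24): 24+7=31≡5 → F
Y(24): 24+7=31≡5 → F
H(7): 7+7=14 → O
M(12): 12+7=19 → T
A(0): 0+7=7 → H
K(10): 10+7=17 → R

OVGPERKFFOTHR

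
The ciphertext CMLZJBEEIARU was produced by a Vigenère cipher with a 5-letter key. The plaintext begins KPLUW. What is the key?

Subtract each crib letter from the matching ciphertext letter (mod 26):
C(2)−K(10)=-8≡18 → S
M(12)−P(15)=-3≡23 → X
L(11)−L(11)=0 → A
Z(25)−U(20)=5 → F
J(9)−W(22)=-13≡13 → N

SXAFN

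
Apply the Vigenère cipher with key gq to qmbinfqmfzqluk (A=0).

Repeat the key across the message: gqgqgqgqgqgqgq
q(16)+g(6): 22 → w
m(12)+q(16): 28≡2 → c
b(1)+g(6): 7 → h
i(8)+q(16): 24 → y
n(13)+g(6): 19 → t
f(5)+q(16): 21 → v
q(16)+g(6): 22 → w
m(12)+q(16): 28≡2 → c
f(5)+g(6): 11 → l
z(25)+q(16): 41≡15 → p
q(16)+g(6): 22 → w
l(11)+q(16): 27≡1 → b
u(20)+g(6): 26≡0 → a
k(10)+q(16): 26≡0 → a

wchytvwclpwbaa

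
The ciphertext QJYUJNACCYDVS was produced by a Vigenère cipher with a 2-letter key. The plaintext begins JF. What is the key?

Subtract each crib letter from the matching ciphertext letter (mod 26):
Q(16)−J(9)=7 → H
J(9)−F(5)=4 → E

HE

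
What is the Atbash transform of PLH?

P(15) → K(10)
L(11) → O(14)
H(7) → S(18)

KOS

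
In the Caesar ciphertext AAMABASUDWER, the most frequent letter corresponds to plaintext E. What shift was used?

The most frequent ciphertext letter is A (appears 4 times).
A is position 0; E is position 4.
Shift = -4≡22.

22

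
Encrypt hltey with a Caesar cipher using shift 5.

h(7): 7+5=12 → m
l(11): 11+5=16 → q
t(19): 19+5=24 → y
e(4): 4+5=9 → j
y(24): 24+5=29≡3 → d

mqyjd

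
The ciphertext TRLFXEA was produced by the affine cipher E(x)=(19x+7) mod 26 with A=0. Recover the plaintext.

The inverse of 19 mod 26 is 11, since 19·11=209≡1. Apply D(y)=11·(y−7) mod 26:
T(19): 11·(19−7)=132≡2 → C
R(17): 11·(17−7)=110≡6 → G
L(11): 11·(11−7)=44≡18 → S
F(5): 11·(5−7)=-22≡4 → E
X(23): 11·(23−7)=176≡20 → U
E(4): 11·(4−7)=-33≡19 → T
A(0): 11·(0−7)=-77≡1 → B

CGSEUTB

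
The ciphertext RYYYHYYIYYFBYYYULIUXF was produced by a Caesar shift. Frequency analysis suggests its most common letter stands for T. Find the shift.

The most frequent ciphertext letter is Y (appears 10 times).
Y is position 24; T is position 19.
Shift = 5.

5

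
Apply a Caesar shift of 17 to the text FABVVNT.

F(5): 5+17=22 → W
A(0): 0+17=17 → R
B(1): 1+17=18 → S
V(21): 21+17=38≡12 → M
V(21): 21+17=38≡12 → M
N(13): 13+17=30≡4 → E
T(19): 19+17=36≡10 → K

WRSMMEK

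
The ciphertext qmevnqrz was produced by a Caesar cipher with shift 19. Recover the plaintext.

q(16): 16−19=-3≡23 → x
m(12): 12−19=-7≡19 → t
e(4): 4−19=-15≡11 → l
v(21): 21−19=2 → c
n(13): 13−19=-6≡20 → u
q(16): 16−19=-3≡23 → x
r(17): 17−19=-2≡24 → y
z(25): 25−19=6 → g

xtlcuxyg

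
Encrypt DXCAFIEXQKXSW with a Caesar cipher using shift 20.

D(3): 3+20=23 → X
X(23): 23+20=43≡17 → R
C(2): 2+20=22 → W
A(0): 0+20=20 → U
F(5): 5+20=25 → Z
I(8): 8+20=28≡2 → C
E(4): 4+20=24 → Y
X(23): 23+20=43≡17 → R
Q(16): 16+20=36≡10 → K
K(10): 10+20=30≡4 → E
X(23): 23+20=43≡17 → R
S(18): 18+20=38≡12 → M
W(22): 22+20=42≡16 → Q

XRWUZCYRKERMQ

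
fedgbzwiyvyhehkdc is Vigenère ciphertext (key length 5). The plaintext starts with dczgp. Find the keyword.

cceam

Subtract each crib letter from the matching ciphertext letter (mod 26):
f(5)−d(3)=2 → c
e(4)−c(2)=2 → c
d(3)−z(25)=-22≡4 → e
g(6)−g(6)=0 → a
b(1)−p(15)=-14≡12 → m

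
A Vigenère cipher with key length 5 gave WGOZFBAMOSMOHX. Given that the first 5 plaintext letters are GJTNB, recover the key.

QXVME

Subtract each crib letter from the matching ciphertext letter (mod 26):
W(22)−G(6)=16 → Q
G(6)−J(9)=-3≡23 → X
O(14)−T(19)=-5≡21 → V
Z(25)−N(13)=12 → M
F(5)−B(1)=4 → E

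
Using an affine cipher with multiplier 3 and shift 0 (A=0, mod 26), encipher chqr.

c(2): 3·2+0=6 → g
h(7): 3·7+0=21 → v
q(16): 3·16+0=48≡22 → w
r(17): 3·17+0=51≡25 → z

gvwz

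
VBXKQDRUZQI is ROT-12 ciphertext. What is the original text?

V(21): 21−12=9 → J
B(1): 1−12=-11≡15 → P
X(23): 23−12=11 → L
K(10): 10−12=-2≡24 → Y
Q(16): 16−12=4 → E
D(3): 3−12=-9≡17 → R
R(17): 17−12=5 → F
U(20): 20−12=8 → I
Z(25): 25−12=13 → N
Q(16): 16−12=4 → E
I(8): 8−12=-4≡22 → W

JPLYERFINEW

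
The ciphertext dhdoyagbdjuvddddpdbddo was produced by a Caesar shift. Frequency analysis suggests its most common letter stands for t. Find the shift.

10

The most frequent ciphertext letter is d (appears 10 times).
d is position 3; t is position 19.
Shift = -16≡10.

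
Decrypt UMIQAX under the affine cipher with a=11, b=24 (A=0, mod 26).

The inverse of 11 mod 26 is 19, since 11·19=209≡1. Apply D(y)=19·(y−24) mod 26:
U(20): 19·(20−24)=-76≡2 → C
M(12): 19·(12−24)=-228≡6 → G
I(8): 19·(8−24)=-304≡8 → I
Q(16): 19·(16−24)=-152≡4 → E
A(0): 19·(0−24)=-456≡12 → M
X(23): 19·(23−24)=-19≡7 → H

CGIEMH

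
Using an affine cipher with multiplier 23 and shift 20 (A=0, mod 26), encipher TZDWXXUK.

PXLGDDMQ

T(19): 23·19+20=457≡15 → P
Z(25): 23·25+20=595≡23 → X
D(3): 23·3+20=89≡11 → L
W(22): 23·22+20=526≡6 → G
X(23): 23·23+20=549≡3 → D
X(23): 23·23+20=549≡3 → D
U(20): 23·20+20=480≡12 → M
K(10): 23·10+20=250≡16 → Q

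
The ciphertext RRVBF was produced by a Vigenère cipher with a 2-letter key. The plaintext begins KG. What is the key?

HL

Subtract each crib letter from the matching ciphertext letter (mod 26):
R(17)−K(10)=7 → H
R(17)−G(6)=11 → L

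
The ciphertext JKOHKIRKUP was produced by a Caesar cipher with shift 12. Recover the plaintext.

XYCVYWFYID

J(9): 9−12=-3≡23 → X
K(10): 10−12=-2≡24 → Y
O(14): 14−12=2 → C
H(7): 7−12=-5≡21 → V
K(10): 10−12=-2≡24 → Y
I(8): 8−12=-4≡22 → W
R(17): 17−12=5 → F
K(10): 10−12=-2≡24 → Y
U(20): 20−12=8 → I
P(15): 15−12=3 → D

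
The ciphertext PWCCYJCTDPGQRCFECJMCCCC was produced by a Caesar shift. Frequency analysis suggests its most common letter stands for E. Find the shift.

The most frequent ciphertext letter is C (appears 9 times).
C is position 2; E is position 4.
Shift = -2≡24.

24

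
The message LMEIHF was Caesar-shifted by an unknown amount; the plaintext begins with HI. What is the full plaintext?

HIAEDB

From the crib: L(11)−H(7)=4, so the shift is 4.
Subtract 4 from each ciphertext letter:
L(11): 11−4=7 → H
M(12): 12−4=8 → I
E(4): 4−4=0 → A
I(8): 8−4=4 → E
H(7): 7−4=3 → D
F(5): 5−4=1 → B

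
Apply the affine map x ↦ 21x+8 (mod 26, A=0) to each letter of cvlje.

c(2): 21·2+8=50≡24 → y
v(21): 21·21+8=449≡7 → h
l(11): 21·11+8=239≡5 → f
j(9): 21·9+8=197≡15 → p
e(4): 21·4+8=92≡14 → o

yhfpo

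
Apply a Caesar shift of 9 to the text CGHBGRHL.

C(2): 2+9=11 → L
G(6): 6+9=15 → P
H(7): 7+9=16 → Q
B(1): 1+9=10 → K
G(6): 6+9=15 → P
R(17): 17+9=26≡0 → A
H(7): 7+9=16 → Q
L(11): 11+9=20 → U

LPQKPAQU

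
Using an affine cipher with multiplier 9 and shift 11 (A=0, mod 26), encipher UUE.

JJV

U(20): 9·20+11=191≡9 → J
U(20): 9·20+11=191≡9 → J
E(4): 9·4+11=47≡21 → V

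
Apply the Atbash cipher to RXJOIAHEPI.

R(17) → I(8)
X(23) → C(2)
J(9) → Q(16)
O(14) → L(11)
I(8) → R(17)
A(0) → Z(25)
H(7) → S(18)
E(4) → V(21)
P(15) → K(10)
I(8) → R(17)

ICQLRZSVKR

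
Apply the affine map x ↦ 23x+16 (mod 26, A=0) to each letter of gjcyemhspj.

ypkwegvoxp

g(6): 23·6+16=154≡24 → y
j(9): 23·9+16=223≡15 → p
c(2): 23·2+16=62≡10 → k
y(24): 23·24+16=568≡22 → w
e(4): 23·4+16=108≡4 → e
m(12): 23·12+16=292≡6 → g
h(7): 23·7+16=177≡21 → v
s(18): 23·18+16=430≡14 → o
p(15): 23·15+16=361≡23 → x
j(9): 23·9+16=223≡15 → p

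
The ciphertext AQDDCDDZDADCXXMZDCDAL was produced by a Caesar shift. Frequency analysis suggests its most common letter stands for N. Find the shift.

16

The most frequent ciphertext letter is D (appears 8 times).
D is position 3; N is position 13.
Shift = -10≡16.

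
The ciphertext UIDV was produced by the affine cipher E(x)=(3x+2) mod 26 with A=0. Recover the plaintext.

The inverse of 3 mod 26 is 9, since 3·9=27≡1. Apply D(y)=9·(y−2) mod 26:
U(20): 9·(20−2)=162≡6 → G
I(8): 9·(8−2)=54≡2 → C
D(3): 9·(3−2)=9 → J
V(21): 9·(21−2)=171≡15 → P

GCJP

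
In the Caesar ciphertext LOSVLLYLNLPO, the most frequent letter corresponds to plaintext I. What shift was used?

3

The most frequent ciphertext letter is L (appears 5 times).
L is position 11; I is position 8.
Shift = 3.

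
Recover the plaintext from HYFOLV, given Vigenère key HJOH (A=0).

Repeat the key across the ciphertext: HJOHHJ
H(7)−H(7): 0 → A
Y(24)−J(9): 15 → P
F(5)−O(14): -9≡17 → R
O(14)−H(7): 7 → H
L(11)−H(7): 4 → E
V(21)−J(9): 12 → M

APRHEM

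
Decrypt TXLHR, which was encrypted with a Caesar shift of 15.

T(19): 19−15=4 → E
X(23): 23−15=8 → I
L(11): 11−15=-4≡22 → W
H(7): 7−15=-8≡18 → S
R(17): 17−15=2 → C

EIWSC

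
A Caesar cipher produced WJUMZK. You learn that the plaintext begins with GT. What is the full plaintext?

GTEWJU

From the crib: W(22)−G(6)=16, so the shift is 16.
Subtract 16 from each ciphertext letter:
W(22): 22−16=6 → G
J(9): 9−16=-7≡19 → T
U(20): 20−16=4 → E
M(12): 12−16=-4≡22 → W
Z(25): 25−16=9 → J
K(10): 10−16=-6≡20 → U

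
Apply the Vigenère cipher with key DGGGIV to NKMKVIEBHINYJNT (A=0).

QQSQDDHHNOVTMTZ

Repeat the key across the message: DGGGIVDGGGIVDGG
N(13)+D(3): 16 → Q
K(10)+G(6): 16 → Q
M(12)+G(6): 18 → S
K(10)+G(6): 16 → Q
V(21)+I(8): 29≡3 → D
I(8)+V(21): 29≡3 → D
E(4)+D(3): 7 → H
B(1)+G(6): 7 → H
H(7)+G(6): 13 → N
I(8)+G(6): 14 → O
N(13)+I(8): 21 → V
Y(24)+V(21): 45≡19 → T
J(9)+D(3): 12 → M
N(13)+G(6): 19 → T
T(19)+G(6): 25 → Z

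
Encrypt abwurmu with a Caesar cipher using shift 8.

a(0): 0+8=8 → i
b(1): 1+8=9 → j
w(22): 22+8=30≡4 → e
u(20): 20+8=28≡2 → c
r(17): 17+8=25 → z
m(12): 12+8=20 → u
u(20): 20+8=28≡2 → c

ijeczuc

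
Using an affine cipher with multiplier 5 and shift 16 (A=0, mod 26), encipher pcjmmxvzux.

najyybrlmb

p(15): 5·15+16=91≡13 → n
c(2): 5·2+16=26≡0 → a
j(9): 5·9+16=61≡9 → j
m(12): 5·12+16=76≡24 → y
m(12): 5·12+16=76≡24 → y
x(23): 5·23+16=131≡1 → b
v(21): 5·21+16=121≡17 → r
z(25): 5·25+16=141≡11 → l
u(20): 5·20+16=116≡12 → m
x(23): 5·23+16=131≡1 → b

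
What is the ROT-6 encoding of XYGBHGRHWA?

X(23): 23+6=29≡3 → D
Y(24): 24+6=30≡4 → E
G(6): 6+6=12 → M
B(1): 1+6=7 → H
H(7): 7+6=13 → N
G(6): 6+6=12 → M
R(17): 17+6=23 → X
H(7): 7+6=13 → N
W(22): 22+6=28≡2 → C
A(0): 0+6=6 → G

DEMHNMXNCG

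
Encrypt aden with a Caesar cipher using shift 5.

a(0): 0+5=5 → f
d(3): 3+5=8 → i
e(4): 4+5=9 → j
n(13): 13+5=18 → s

fijs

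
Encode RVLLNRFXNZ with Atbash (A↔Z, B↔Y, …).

R(17) → I(8)
V(21) → E(4)
L(11) → O(14)
L(11) → O(14)
N(13) → M(12)
R(17) → I(8)
F(5) → U(20)
X(23) → C(2)
N(13) → M(12)
Z(25) → A(0)

IEOOMIUCMA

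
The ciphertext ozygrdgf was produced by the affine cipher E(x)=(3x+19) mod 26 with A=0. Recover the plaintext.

The inverse of 3 mod 26 is 9, since 3·9=27≡1. Apply D(y)=9·(y−19) mod 26:
o(14): 9·(14−19)=-45≡7 → h
z(25): 9·(25−19)=54≡2 → c
y(24): 9·(24−19)=45≡19 → t
g(6): 9·(6−19)=-117≡13 → n
r(17): 9·(17−19)=-18≡8 → i
d(3): 9·(3−19)=-144≡12 → m
g(6): 9·(6−19)=-117≡13 → n
f(5): 9·(5−19)=-126≡4 → e

hctnimne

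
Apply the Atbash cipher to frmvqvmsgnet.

f(5) → u(20)
r(17) → i(8)
m(12) → n(13)
v(21) → e(4)
q(16) → j(9)
v(21) → e(4)
m(12) → n(13)
s(18) → h(7)
g(6) → t(19)
n(13) → m(12)
e(4) → v(21)
t(19) → g(6)

uinejenhtmvg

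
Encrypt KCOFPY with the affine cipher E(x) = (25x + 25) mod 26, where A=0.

PXLUKB

K(10): 25·10+25=275≡15 → P
C(2): 25·2+25=75≡23 → X
O(14): 25·14+25=375≡11 → L
F(5): 25·5+25=150≡20 → U
P(15): 25·15+25=400≡10 → K
Y(24): 25·24+25=625≡1 → B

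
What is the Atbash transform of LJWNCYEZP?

L(11) → O(14)
J(9) → Q(16)
W(22) → D(3)
N(13) → M(12)
C(2) → X(23)
Y(24) → B(1)
E(4) → V(21)
Z(25) → A(0)
P(15) → K(10)

OQDMXBVAK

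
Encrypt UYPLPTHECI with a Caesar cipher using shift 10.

U(20): 20+10=30≡4 → E
Y(24): 24+10=34≡8 → I
P(15): 15+10=25 → Z
L(11): 11+10=21 → V
P(15): 15+10=25 → Z
T(19): 19+10=29≡3 → D
H(7): 7+10=17 → R
E(4): 4+10=14 → O
C(2): 2+10=12 → M
I(8): 8+10=18 → S

EIZVZDROMS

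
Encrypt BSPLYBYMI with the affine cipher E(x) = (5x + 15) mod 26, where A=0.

UBMSFUFXD

B(1): 5·1+15=20 → U
S(18): 5·18+15=105≡1 → B
P(15): 5·15+15=90≡12 → M
L(11): 5·11+15=70≡18 → S
Y(24): 5·24+15=135≡5 → F
B(1): 5·1+15=20 → U
Y(24): 5·24+15=135≡5 → F
M(12): 5·12+15=75≡23 → X
I(8): 5·8+15=55≡3 → D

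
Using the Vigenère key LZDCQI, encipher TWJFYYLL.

EVMHOGWK

Repeat the key across the message: LZDCQILZ
T(19)+L(11): 30≡4 → E
W(22)+Z(25): 47≡21 → V
J(9)+D(3): 12 → M
F(5)+C(2): 7 → H
Y(24)+Q(16): 40≡14 → O
Y(24)+I(8): 32≡6 → G
L(11)+L(11): 22 → W
L(11)+Z(25): 36≡10 → K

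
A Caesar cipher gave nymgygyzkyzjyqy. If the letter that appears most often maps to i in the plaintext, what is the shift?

16

The most frequent ciphertext letter is y (appears 6 times).
y is position 24; i is position 8.
Shift = 16.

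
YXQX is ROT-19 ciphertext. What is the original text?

FEXE

Y(24): 24−19=5 → F
X(23): 23−19=4 → E
Q(16): 16−19=-3≡23 → X
X(23): 23−19=4 → E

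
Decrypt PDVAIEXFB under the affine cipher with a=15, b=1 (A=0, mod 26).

The inverse of 15 mod 26 is 7, since 15·7=105≡1. Apply D(y)=7·(y−1) mod 26:
P(15): 7·(15−1)=98≡20 → U
D(3): 7·(3−1)=14 → O
V(21): 7·(21−1)=140≡10 → K
A(0): 7·(0−1)=-7≡19 → T
I(8): 7·(8−1)=49≡23 → X
E(4): 7·(4−1)=21 → V
X(23): 7·(23−1)=154≡24 → Y
F(5): 7·(5−1)=28≡2 → C
B(1): 7·(1−1)=0 → A

UOKTXVYCA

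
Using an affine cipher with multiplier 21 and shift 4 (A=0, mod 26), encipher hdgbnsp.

h(7): 21·7+4=151≡21 → v
d(3): 21·3+4=67≡15 → p
g(6): 21·6+4=130≡0 → a
b(1): 21·1+4=25 → z
n(13): 21·13+4=277≡17 → r
s(18): 21·18+4=382≡18 → s
p(15): 21·15+4=319≡7 → h

vpazrsh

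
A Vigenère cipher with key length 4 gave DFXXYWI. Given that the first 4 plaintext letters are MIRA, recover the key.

Subtract each crib letter from the matching ciphertext letter (mod 26):
D(3)−M(12)=-9≡17 → R
F(5)−I(8)=-3≡23 → X
X(23)−R(17)=6 → G
X(23)−A(0)=23 → X

RXGX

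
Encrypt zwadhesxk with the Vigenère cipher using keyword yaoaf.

Repeat the key across the message: yaoafyaoa
z(25)+y(24): 49≡23 → x
w(22)+a(0): 22 → w
a(0)+o(14): 14 → o
d(3)+a(0): 3 → d
h(7)+f(5): 12 → m
e(4)+y(24): 28≡2 → c
s(18)+a(0): 18 → s
x(23)+o(14): 37≡11 → l
k(10)+a(0): 10 → k

xwodmcslk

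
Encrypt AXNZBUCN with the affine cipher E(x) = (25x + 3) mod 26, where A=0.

DGQECJBQ

A(0): 25·0+3=3 → D
X(23): 25·23+3=578≡6 → G
N(13): 25·13+3=328≡16 → Q
Z(25): 25·25+3=628≡4 → E
B(1): 25·1+3=28≡2 → C
U(20): 25·20+3=503≡9 → J
C(2): 25·2+3=53≡1 → B
N(13): 25·13+3=328≡16 → Q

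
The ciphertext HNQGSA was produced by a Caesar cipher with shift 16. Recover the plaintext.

RXAQCK

H(7): 7−16=-9≡17 → R
N(13): 13−16=-3≡23 → X
Q(16): 16−16=0 → A
G(6): 6−16=-10≡16 → Q
S(18): 18−16=2 → C
A(0): 0−16=-16≡10 → K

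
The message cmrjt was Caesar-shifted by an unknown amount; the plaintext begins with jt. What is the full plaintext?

From the crib: c(2)−j(9)=-7≡19, so the shift is 19.
Subtract 19 from each ciphertext letter:
c(2): 2−19=-17≡9 → j
m(12): 12−19=-7≡19 → t
r(17): 17−19=-2≡24 → y
j(9): 9−19=-10≡16 → q
t(19): 19−19=0 → a

jtyqa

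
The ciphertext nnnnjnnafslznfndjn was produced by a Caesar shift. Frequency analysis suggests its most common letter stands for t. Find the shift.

The most frequent ciphertext letter is n (appears 9 times).
n is position 13; t is position 19.
Shift = -6≡20.

20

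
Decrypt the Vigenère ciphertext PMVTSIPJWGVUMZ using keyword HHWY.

IFZVLBTLPZZWFS

Repeat the key across the ciphertext: HHWYHHWYHHWYHH
P(15)−H(7): 8 → I
M(12)−H(7): 5 → F
V(21)−W(22): -1≡25 → Z
T(19)−Y(24): -5≡21 → V
S(18)−H(7): 11 → L
I(8)−H(7): 1 → B
P(15)−W(22): -7≡19 → T
J(9)−Y(24): -15≡11 → L
W(22)−H(7): 15 → P
G(6)−H(7): -1≡25 → Z
V(21)−W(22): -1≡25 → Z
U(20)−Y(24): -4≡22 → W
M(12)−H(7): 5 → F
Z(25)−H(7): 18 → S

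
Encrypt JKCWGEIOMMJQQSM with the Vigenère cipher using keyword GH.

PRIDMLOVSTPXWZS

Repeat the key across the message: GHGHGHGHGHGHGHG
J(9)+G(6): 15 → P
K(10)+H(7): 17 → R
C(2)+G(6): 8 → I
W(22)+H(7): 29≡3 → D
G(6)+G(6): 12 → M
E(4)+H(7): 11 → L
I(8)+G(6): 14 → O
O(14)+H(7): 21 → V
M(12)+G(6): 18 → S
M(12)+H(7): 19 → T
J(9)+G(6): 15 → P
Q(16)+H(7): 23 → X
Q(16)+G(6): 22 → W
S(18)+H(7): 25 → Z
M(12)+G(6): 18 → S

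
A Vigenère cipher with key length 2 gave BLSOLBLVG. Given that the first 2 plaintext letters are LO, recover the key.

QX

Subtract each crib letter from the matching ciphertext letter (mod 26):
B(1)−L(11)=-10≡16 → Q
L(11)−O(14)=-3≡23 → X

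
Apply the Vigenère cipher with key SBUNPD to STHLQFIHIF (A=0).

KUBYFIAICS

Repeat the key across the message: SBUNPDSBUN
S(18)+S(18): 36≡10 → K
T(19)+B(1): 20 → U
H(7)+U(20): 27≡1 → B
L(11)+N(13): 24 → Y
Q(16)+P(15): 31≡5 → F
F(5)+D(3): 8 → I
I(8)+S(18): 26≡0 → A
H(7)+B(1): 8 → I
I(8)+U(20): 28≡2 → C
F(5)+N(13): 18 → S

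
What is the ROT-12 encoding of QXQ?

CJC

Q(16): 16+12=28≡2 → C
X(23): 23+12=35≡9 → J
Q(16): 16+12=28≡2 → C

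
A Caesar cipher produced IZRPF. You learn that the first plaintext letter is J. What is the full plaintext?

JASQG

From the crib: I(8)−J(9)=-1≡25, so the shift is 25.
Subtract 25 from each ciphertext letter:
I(8): 8−25=-17≡9 → J
Z(25): 25−25=0 → A
R(17): 17−25=-8≡18 → S
P(15): 15−25=-10≡16 → Q
F(5): 5−25=-20≡6 → G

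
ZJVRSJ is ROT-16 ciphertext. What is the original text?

Z(25): 25−16=9 → J
J(9): 9−16=-7≡19 → T
V(21): 21−16=5 → F
R(17): 17−16=1 → B
S(18): 18−16=2 → C
J(9): 9−16=-7≡19 → T

JTFBCT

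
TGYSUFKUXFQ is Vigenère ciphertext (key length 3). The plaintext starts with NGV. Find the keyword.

GAD

Subtract each crib letter from the matching ciphertext letter (mod 26):
T(19)−N(13)=6 → G
G(6)−G(6)=0 → A
Y(24)−V(21)=3 → D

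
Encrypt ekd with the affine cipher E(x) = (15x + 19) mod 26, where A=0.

bnm

e(4): 15·4+19=79≡1 → b
k(10): 15·10+19=169≡13 → n
d(3): 15·3+19=64≡12 → m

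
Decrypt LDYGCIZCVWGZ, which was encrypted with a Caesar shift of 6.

L(11): 11−6=5 → F
D(3): 3−6=-3≡23 → X
Y(24): 24−6=18 → S
G(6): 6−6=0 → A
C(2): 2−6=-4≡22 → W
I(8): 8−6=2 → C
Z(25): 25−6=19 → T
C(2): 2−6=-4≡22 → W
V(21): 21−6=15 → P
W(22): 22−6=16 → Q
G(6): 6−6=0 → A
Z(25): 25−6=19 → T

FXSAWCTWPQAT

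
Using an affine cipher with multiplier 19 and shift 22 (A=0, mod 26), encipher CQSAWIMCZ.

C(2): 19·2+22=60≡8 → I
Q(16): 19·16+22=326≡14 → O
S(18): 19·18+22=364≡0 → A
A(0): 19·0+22=22 → W
W(22): 19·22+22=440≡24 → Y
I(8): 19·8+22=174≡18 → S
M(12): 19·12+22=250≡16 → Q
C(2): 19·2+22=60≡8 → I
Z(25): 19·25+22=497≡3 → D

IOAWYSQID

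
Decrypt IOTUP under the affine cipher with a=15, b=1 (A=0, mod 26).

The inverse of 15 mod 26 is 7, since 15·7=105≡1. Apply D(y)=7·(y−1) mod 26:
I(8): 7·(8−1)=49≡23 → X
O(14): 7·(14−1)=91≡13 → N
T(19): 7·(19−1)=126≡22 → W
U(20): 7·(20−1)=133≡3 → D
P(15): 7·(15−1)=98≡20 → U

XNWDU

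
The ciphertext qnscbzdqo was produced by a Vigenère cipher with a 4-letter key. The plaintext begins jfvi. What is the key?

hixu

Subtract each crib letter from the matching ciphertext letter (mod 26):
q(16)−j(9)=7 → h
n(13)−f(5)=8 → i
s(18)−v(21)=-3≡23 → x
c(2)−i(8)=-6≡20 → u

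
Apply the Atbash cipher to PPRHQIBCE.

KKISJRYXV

P(15) → K(10)
P(15) → K(10)
R(17) → I(8)
H(7) → S(18)
Q(16) → J(9)
I(8) → R(17)
B(1) → Y(24)
C(2) → X(23)
E(4) → V(21)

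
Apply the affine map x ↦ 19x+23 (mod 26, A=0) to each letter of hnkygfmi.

akflhort

h(7): 19·7+23=156≡0 → a
n(13): 19·13+23=270≡10 → k
k(10): 19·10+23=213≡5 → f
y(24): 19·24+23=479≡11 → l
g(6): 19·6+23=137≡7 → h
f(5): 19·5+23=118≡14 → o
m(12): 19·12+23=251≡17 → r
i(8): 19·8+23=175≡19 → t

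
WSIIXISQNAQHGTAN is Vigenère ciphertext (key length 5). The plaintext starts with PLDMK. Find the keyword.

HHFWN

Subtract each crib letter from the matching ciphertext letter (mod 26):
W(22)−P(15)=7 → H
S(18)−L(11)=7 → H
I(8)−D(3)=5 → F
I(8)−M(12)=-4≡22 → W
X(23)−K(10)=13 → N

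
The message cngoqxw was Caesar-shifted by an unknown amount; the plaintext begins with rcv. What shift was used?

From the crib: c(2)−r(17)=-15≡11, so the shift is 11.

11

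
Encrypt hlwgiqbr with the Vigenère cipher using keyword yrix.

fcedghjo

Repeat the key across the message: yrixyrix
h(7)+y(24): 31≡5 → f
l(11)+r(17): 28≡2 → c
w(22)+i(8): 30≡4 → e
g(6)+x(23): 29≡3 → d
i(8)+y(24): 32≡6 → g
q(16)+r(17): 33≡7 → h
b(1)+i(8): 9 → j
r(17)+x(23): 40≡14 → o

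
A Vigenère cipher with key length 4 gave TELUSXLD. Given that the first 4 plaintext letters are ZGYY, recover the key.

UYNW

Subtract each crib letter from the matching ciphertext letter (mod 26):
T(19)−Z(25)=-6≡20 → U
E(4)−G(6)=-2≡24 → Y
L(11)−Y(24)=-13≡13 → N
U(20)−Y(24)=-4≡22 → W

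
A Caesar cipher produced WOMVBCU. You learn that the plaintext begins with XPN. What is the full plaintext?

XPNWCDV

From the crib: W(22)−X(23)=-1≡25, so the shift is 25.
Subtract 25 from each ciphertext letter:
W(22): 22−25=-3≡23 → X
O(14): 14−25=-11≡15 → P
M(12): 12−25=-13≡13 → N
V(21): 21−25=-4≡22 → W
B(1): 1−25=-24≡2 → C
C(2): 2−25=-23≡3 → D
U(20): 20−25=-5≡21 → V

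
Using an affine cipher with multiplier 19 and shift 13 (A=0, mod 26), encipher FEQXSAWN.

ELFIRNPA

F(5): 19·5+13=108≡4 → E
E(4): 19·4+13=89≡11 → L
Q(16): 19·16+13=317≡5 → F
X(23): 19·23+13=450≡8 → I
S(18): 19·18+13=355≡17 → R
A(0): 19·0+13=13 → N
W(22): 19·22+13=431≡15 → P
N(13): 19·13+13=260≡0 → A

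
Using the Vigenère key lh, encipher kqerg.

vxpyr

Repeat the key across the message: lhlhl
k(10)+l(11): 21 → v
q(16)+h(7): 23 → x
e(4)+l(11): 15 → p
r(17)+h(7): 24 → y
g(6)+l(11): 17 → r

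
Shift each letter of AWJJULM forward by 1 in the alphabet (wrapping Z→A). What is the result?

BXKKVMN

A(0): 0+1=1 → B
W(22): 22+1=23 → X
J(9): 9+1=10 → K
J(9): 9+1=10 → K
U(20): 20+1=21 → V
L(11): 11+1=12 → M
M(12): 12+1=13 → N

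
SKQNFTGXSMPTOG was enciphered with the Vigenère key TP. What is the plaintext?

ZVXYMENIZXWEVR

Repeat the key across the ciphertext: TPTPTPTPTPTPTP
S(18)−T(19): -1≡25 → Z
K(10)−P(15): -5≡21 → V
Q(16)−T(19): -3≡23 → X
N(13)−P(15): -2≡24 → Y
F(5)−T(19): -14≡12 → M
T(19)−P(15): 4 → E
G(6)−T(19): -13≡13 → N
X(23)−P(15): 8 → I
S(18)−T(19): -1≡25 → Z
M(12)−P(15): -3≡23 → X
P(15)−T(19): -4≡22 → W
T(19)−P(15): 4 → E
O(14)−T(19): -5≡21 → V
G(6)−P(15): -9≡17 → R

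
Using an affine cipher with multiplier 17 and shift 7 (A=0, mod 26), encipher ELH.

E(4): 17·4+7=75≡23 → X
L(11): 17·11+7=194≡12 → M
H(7): 17·7+7=126≡22 → W

XMW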